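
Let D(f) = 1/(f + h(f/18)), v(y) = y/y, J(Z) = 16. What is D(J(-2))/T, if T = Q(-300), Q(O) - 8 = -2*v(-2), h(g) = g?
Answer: 3/304 ≈ 0.0098684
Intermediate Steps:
v(y) = 1
D(f) = 18/(19*f) (D(f) = 1/(f + f/18) = 1/(19*f/18) = 18/(19*f))
Q(O) = 6 (Q(O) = 8 - 2*1 = 8 - 2 = 6)
T = 6
D(J(-2))/T = ((18/19)/16)/6 = ((18/19)*(1/16))*(1/6) = (9/152)*(1/6) = 3/304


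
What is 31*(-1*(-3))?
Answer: 93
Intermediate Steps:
31*(-1*(-3)) = 31*3 = 93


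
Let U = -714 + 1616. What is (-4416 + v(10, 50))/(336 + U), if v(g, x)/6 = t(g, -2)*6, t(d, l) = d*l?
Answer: -2568/619 ≈ -4.1486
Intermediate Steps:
v(g, x) = -72*g (v(g, x) = 6*((g*(-2))*6) = 6*(-2*g*6) = 6*(-12*g) = -72*g)
U = 902
(-4416 + v(10, 50))/(336 + U) = (-4416 - 72*10)/(336 + 902) = (-4416 - 720)/1238 = -5136*1/1238 = -2568/619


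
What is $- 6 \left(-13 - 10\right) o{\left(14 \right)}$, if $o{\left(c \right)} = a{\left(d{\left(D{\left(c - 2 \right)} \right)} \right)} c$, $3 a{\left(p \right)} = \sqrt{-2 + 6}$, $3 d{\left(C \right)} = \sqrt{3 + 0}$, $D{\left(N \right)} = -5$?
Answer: $1288$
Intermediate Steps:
$d{\left(C \right)} = \frac{\sqrt{3}}{3}$ ($d{\left(C \right)} = \frac{\sqrt{3 + 0}}{3} = \frac{\sqrt{3}}{3}$)
$a{\left(p \right)} = \frac{2}{3}$ ($a{\left(p \right)} = \frac{\sqrt{-2 + 6}}{3} = \frac{\sqrt{4}}{3} = \frac{1}{3} \cdot 2 = \frac{2}{3}$)
$o{\left(c \right)} = \frac{2 c}{3}$
$- 6 \left(-13 - 10\right) o{\left(14 \right)} = - 6 \left(-13 - 10\right) \frac{2}{3} \cdot 14 = \left(-6\right) \left(-23\right) \frac{28}{3} = 138 \cdot \frac{28}{3} = 1288$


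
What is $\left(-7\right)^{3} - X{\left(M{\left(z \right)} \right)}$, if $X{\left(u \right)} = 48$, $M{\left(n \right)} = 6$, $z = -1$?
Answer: $-391$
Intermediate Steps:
$\left(-7\right)^{3} - X{\left(M{\left(z \right)} \right)} = \left(-7\right)^{3} - 48 = -343 - 48 = -391$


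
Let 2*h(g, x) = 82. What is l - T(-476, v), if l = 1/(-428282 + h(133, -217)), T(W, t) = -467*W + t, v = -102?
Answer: -95150867791/428241 ≈ -2.2219e+5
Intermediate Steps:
h(g, x) = 41 (h(g, x) = (1/2)*82 = 41)
T(W, t) = t - 467*W
l = -1/428241 (l = 1/(-428282 + 41) = 1/(-428241) = -1/428241 ≈ -2.3351e-6)
l - T(-476, v) = -1/428241 - (-102 - 467*(-476)) = -1/428241 - (-102 + 222292) = -1/428241 - 1*222190 = -1/428241 - 222190 = -95150867791/428241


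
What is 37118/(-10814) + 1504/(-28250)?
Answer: -266211939/76373875 ≈ -3.4856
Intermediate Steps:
37118/(-10814) + 1504/(-28250) = 37118*(-1/10814) + 1504*(-1/28250) = -18559/5407 - 752/14125 = -266211939/76373875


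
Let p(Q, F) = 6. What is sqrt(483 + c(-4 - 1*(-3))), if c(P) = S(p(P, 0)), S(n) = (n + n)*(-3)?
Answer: sqrt(447) ≈ 21.142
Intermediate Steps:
S(n) = -6*n (S(n) = (2*n)*(-3) = -6*n)
c(P) = -36 (c(P) = -6*6 = -36)
sqrt(483 + c(-4 - 1*(-3))) = sqrt(483 - 36) = sqrt(447)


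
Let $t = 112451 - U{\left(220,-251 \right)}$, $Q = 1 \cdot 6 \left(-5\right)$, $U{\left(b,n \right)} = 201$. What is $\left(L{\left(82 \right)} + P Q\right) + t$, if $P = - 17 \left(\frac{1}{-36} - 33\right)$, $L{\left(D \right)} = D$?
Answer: $\frac{572927}{6} \approx 95488.0$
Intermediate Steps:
$P = \frac{20213}{36}$ ($P = - 17 \left(- \frac{1}{36} - 33\right) = \left(-17\right) \left(- \frac{1189}{36}\right) = \frac{20213}{36} \approx 561.47$)
$Q = -30$ ($Q = 6 \left(-5\right) = -30$)
$t = 112250$ ($t = 112451 - 201 = 112250$)
$\left(L{\left(82 \right)} + P Q\right) + t = \left(82 + \frac{20213}{36} \left(-30\right)\right) + 112250 = \left(82 - \frac{101065}{6}\right) + 112250 = - \frac{100573}{6} + 112250 = \frac{572927}{6}$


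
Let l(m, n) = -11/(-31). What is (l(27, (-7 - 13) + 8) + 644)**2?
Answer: 399000625/961 ≈ 4.1519e+5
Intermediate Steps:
l(m, n) = 11/31 (l(m, n) = -11*(-1/31) = 11/31)
(l(27, (-7 - 13) + 8) + 644)**2 = (11/31 + 644)**2 = (19975/31)**2 = 399000625/961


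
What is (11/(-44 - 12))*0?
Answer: 0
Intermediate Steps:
(11/(-44 - 12))*0 = (11/(-56))*0 = -1/56*11*0 = -11/56*0 = 0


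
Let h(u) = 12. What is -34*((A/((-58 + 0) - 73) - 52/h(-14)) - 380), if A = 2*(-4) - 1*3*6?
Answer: 5132810/393 ≈ 13061.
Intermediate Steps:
A = -26 (A = -8 - 3*6 = -8 - 18 = -26)
-34*((A/((-58 + 0) - 73) - 52/h(-14)) - 380) = -34*((-26/((-58 + 0) - 73) - 52/12) - 380) = -34*((-26/(-58 - 73) - 52*1/12) - 380) = -34*((-26/(-131) - 13/3) - 380) = -34*((-26*(-1/131) - 13/3) - 380) = -34*((26/131 - 13/3) - 380) = -34*(-1625/393 - 380) = -34*(-150965/393) = 5132810/393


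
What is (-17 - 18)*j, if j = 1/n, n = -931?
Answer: 5/133 ≈ 0.037594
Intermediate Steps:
j = -1/931 (j = 1/(-931) = -1/931 ≈ -0.0010741)
(-17 - 18)*j = (-17 - 18)*(-1/931) = -35*(-1/931) = 5/133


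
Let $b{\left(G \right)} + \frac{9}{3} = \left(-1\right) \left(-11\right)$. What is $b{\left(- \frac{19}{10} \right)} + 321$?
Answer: $329$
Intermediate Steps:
$b{\left(G \right)} = 8$ ($b{\left(G \right)} = -3 - -11 = -3 + 11 = 8$)
$b{\left(- \frac{19}{10} \right)} + 321 = 8 + 321 = 329$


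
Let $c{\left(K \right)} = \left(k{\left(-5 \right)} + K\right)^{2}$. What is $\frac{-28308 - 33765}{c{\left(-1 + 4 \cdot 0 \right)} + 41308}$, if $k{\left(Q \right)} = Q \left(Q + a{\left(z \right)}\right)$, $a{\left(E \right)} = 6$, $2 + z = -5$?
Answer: $- \frac{3267}{2176} \approx -1.5014$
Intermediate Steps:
$z = -7$ ($z = -2 - 5 = -7$)
$k{\left(Q \right)} = Q \left(6 + Q\right)$ ($k{\left(Q \right)} = Q \left(Q + 6\right) = Q \left(6 + Q\right)$)
$c{\left(K \right)} = \left(-5 + K\right)^{2}$ ($c{\left(K \right)} = \left(- 5 \left(6 - 5\right) + K\right)^{2} = \left(\left(-5\right) 1 + K\right)^{2} = \left(-5 + K\right)^{2}$)
$\frac{-28308 - 33765}{c{\left(-1 + 4 \cdot 0 \right)} + 41308} = \frac{-28308 - 33765}{\left(-5 + \left(-1 + 4 \cdot 0\right)\right)^{2} + 41308} = - \frac{62073}{\left(-5 + \left(-1 + 0\right)\right)^{2} + 41308} = - \frac{62073}{\left(-5 - 1\right)^{2} + 41308} = - \frac{62073}{\left(-6\right)^{2} + 41308} = - \frac{62073}{36 + 41308} = - \frac{62073}{41344} = \left(-62073\right) \frac{1}{41344} = - \frac{3267}{2176}$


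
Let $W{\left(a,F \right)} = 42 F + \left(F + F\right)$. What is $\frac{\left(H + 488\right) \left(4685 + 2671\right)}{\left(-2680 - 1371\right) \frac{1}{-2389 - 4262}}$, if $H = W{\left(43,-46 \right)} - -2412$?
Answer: $\frac{42858086256}{4051} \approx 1.058 \cdot 10^{7}$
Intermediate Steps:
$W{\left(a,F \right)} = 44 F$ ($W{\left(a,F \right)} = 42 F + 2 F = 44 F$)
$H = 388$ ($H = 44 \left(-46\right) - -2412 = -2024 + 2412 = 388$)
$\frac{\left(H + 488\right) \left(4685 + 2671\right)}{\left(-2680 - 1371\right) \frac{1}{-2389 - 4262}} = \frac{\left(388 + 488\right) \left(4685 + 2671\right)}{\left(-2680 - 1371\right) \frac{1}{-2389 - 4262}} = \frac{876 \cdot 7356}{\left(-4051\right) \frac{1}{-6651}} = \frac{6443856}{\left(-4051\right) \left(- \frac{1}{6651}\right)} = \frac{6443856}{\frac{4051}{6651}} = 6443856 \cdot \frac{6651}{4051} = \frac{42858086256}{4051}$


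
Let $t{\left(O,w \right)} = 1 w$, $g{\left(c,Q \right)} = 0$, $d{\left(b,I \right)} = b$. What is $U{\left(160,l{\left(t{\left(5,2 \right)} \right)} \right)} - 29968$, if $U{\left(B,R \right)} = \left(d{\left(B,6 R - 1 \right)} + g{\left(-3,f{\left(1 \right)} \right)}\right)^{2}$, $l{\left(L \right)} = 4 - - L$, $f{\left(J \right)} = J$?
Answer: $-4368$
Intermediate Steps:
$t{\left(O,w \right)} = w$
$l{\left(L \right)} = 4 + L$
$U{\left(B,R \right)} = B^{2}$ ($U{\left(B,R \right)} = \left(B + 0\right)^{2} = B^{2}$)
$U{\left(160,l{\left(t{\left(5,2 \right)} \right)} \right)} - 29968 = 160^{2} - 29968 = 25600 - 29968 = -4368$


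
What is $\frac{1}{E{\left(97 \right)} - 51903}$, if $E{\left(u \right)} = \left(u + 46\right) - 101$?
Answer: $- \frac{1}{51861} \approx -1.9282 \cdot 10^{-5}$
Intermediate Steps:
$E{\left(u \right)} = -55 + u$ ($E{\left(u \right)} = \left(46 + u\right) - 101 = -55 + u$)
$\frac{1}{E{\left(97 \right)} - 51903} = \frac{1}{\left(-55 + 97\right) - 51903} = \frac{1}{42 - 51903} = \frac{1}{-51861} = - \frac{1}{51861}$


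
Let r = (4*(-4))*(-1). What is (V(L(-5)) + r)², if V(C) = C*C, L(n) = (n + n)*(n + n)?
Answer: 100320256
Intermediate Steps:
L(n) = 4*n² (L(n) = (2*n)*(2*n) = 4*n²)
V(C) = C²
r = 16 (r = -16*(-1) = 16)
(V(L(-5)) + r)² = ((4*(-5)²)² + 16)² = ((4*25)² + 16)² = (100² + 16)² = (10000 + 16)² = 10016² = 100320256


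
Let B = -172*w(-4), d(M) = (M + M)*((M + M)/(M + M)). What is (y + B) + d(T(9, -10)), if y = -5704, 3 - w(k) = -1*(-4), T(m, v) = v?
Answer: -5552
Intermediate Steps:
w(k) = -1 (w(k) = 3 - (-1)*(-4) = 3 - 1*4 = 3 - 4 = -1)
d(M) = 2*M (d(M) = (2*M)*((2*M)/((2*M))) = (2*M)*((2*M)*(1/(2*M))) = (2*M)*1 = 2*M)
B = 172 (B = -172*(-1) = 172)
(y + B) + d(T(9, -10)) = (-5704 + 172) + 2*(-10) = -5532 - 20 = -5552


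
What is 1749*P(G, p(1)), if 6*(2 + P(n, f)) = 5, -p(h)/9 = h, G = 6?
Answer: -4081/2 ≈ -2040.5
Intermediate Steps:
p(h) = -9*h
P(n, f) = -7/6 (P(n, f) = -2 + (⅙)*5 = -2 + ⅚ = -7/6)
1749*P(G, p(1)) = 1749*(-7/6) = -4081/2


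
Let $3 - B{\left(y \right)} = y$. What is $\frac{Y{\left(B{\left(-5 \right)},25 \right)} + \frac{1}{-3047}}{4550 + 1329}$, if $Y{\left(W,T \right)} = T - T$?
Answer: $- \frac{1}{17913313} \approx -5.5824 \cdot 10^{-8}$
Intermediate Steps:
$B{\left(y \right)} = 3 - y$
$Y{\left(W,T \right)} = 0$
$\frac{Y{\left(B{\left(-5 \right)},25 \right)} + \frac{1}{-3047}}{4550 + 1329} = \frac{0 + \frac{1}{-3047}}{4550 + 1329} = \frac{0 - \frac{1}{3047}}{5879} = \left(- \frac{1}{3047}\right) \frac{1}{5879} = - \frac{1}{17913313}$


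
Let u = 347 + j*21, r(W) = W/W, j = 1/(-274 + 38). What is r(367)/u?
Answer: 236/81871 ≈ 0.0028826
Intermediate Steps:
j = -1/236 (j = 1/(-236) = -1/236 ≈ -0.0042373)
r(W) = 1
u = 81871/236 (u = 347 - 1/236*21 = 347 - 21/236 = 81871/236 ≈ 346.91)
r(367)/u = 1/(81871/236) = 1*(236/81871) = 236/81871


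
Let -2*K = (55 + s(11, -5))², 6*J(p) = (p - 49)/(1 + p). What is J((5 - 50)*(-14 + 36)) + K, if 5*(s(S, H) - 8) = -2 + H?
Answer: -281435513/148350 ≈ -1897.1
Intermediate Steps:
s(S, H) = 38/5 + H/5 (s(S, H) = 8 + (-2 + H)/5 = 8 + (-⅖ + H/5) = 38/5 + H/5)
J(p) = (-49 + p)/(6*(1 + p)) (J(p) = ((p - 49)/(1 + p))/6 = ((-49 + p)/(1 + p))/6 = (-49 + p)/(6*(1 + p)))
K = -47432/25 (K = -(55 + (38/5 + (⅕)*(-5)))²/2 = -(55 + (38/5 - 1))²/2 = -(55 + 33/5)²/2 = -(308/5)²/2 = -½*94864/25 = -47432/25 ≈ -1897.3)
J((5 - 50)*(-14 + 36)) + K = (-49 + (5 - 50)*(-14 + 36))/(6*(1 + (5 - 50)*(-14 + 36))) - 47432/25 = (-49 - 45*22)/(6*(1 - 45*22)) - 47432/25 = (-49 - 990)/(6*(1 - 990)) - 47432/25 = (⅙)*(-1039)/(-989) - 47432/25 = (⅙)*(-1/989)*(-1039) - 47432/25 = 1039/5934 - 47432/25 = -281435513/148350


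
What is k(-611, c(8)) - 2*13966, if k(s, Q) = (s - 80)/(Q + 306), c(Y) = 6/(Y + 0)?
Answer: -34275328/1227 ≈ -27934.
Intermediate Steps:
c(Y) = 6/Y
k(s, Q) = (-80 + s)/(306 + Q)
k(-611, c(8)) - 2*13966 = (-80 - 611)/(306 + 6/8) - 2*13966 = -691/(306 + 6*(⅛)) - 27932 = -691/(306 + ¾) - 27932 = -691/(1227/4) - 27932 = (4/1227)*(-691) - 27932 = -2764/1227 - 27932 = -34275328/1227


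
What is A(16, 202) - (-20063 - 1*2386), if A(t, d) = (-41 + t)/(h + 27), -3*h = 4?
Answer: 1728498/77 ≈ 22448.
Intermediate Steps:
h = -4/3 (h = -1/3*4 = -4/3 ≈ -1.3333)
A(t, d) = -123/77 + 3*t/77 (A(t, d) = (-41 + t)/(-4/3 + 27) = (-41 + t)/(77/3) = (-41 + t)*(3/77) = -123/77 + 3*t/77)
A(16, 202) - (-20063 - 1*2386) = (-123/77 + (3/77)*16) - (-20063 - 1*2386) = (-123/77 + 48/77) - (-20063 - 2386) = -75/77 - 1*(-22449) = -75/77 + 22449 = 1728498/77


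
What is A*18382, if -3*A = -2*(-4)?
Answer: -147056/3 ≈ -49019.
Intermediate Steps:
A = -8/3 (A = -(-2)*(-4)/3 = -1/3*8 = -8/3 ≈ -2.6667)
A*18382 = -8/3*18382 = -147056/3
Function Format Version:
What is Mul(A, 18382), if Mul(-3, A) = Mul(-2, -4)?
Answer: Rational(-147056, 3) ≈ -49019.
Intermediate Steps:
A = Rational(-8, 3) (A = Mul(Rational(-1, 3), Mul(-2, -4)) = Mul(Rational(-1, 3), 8) = Rational(-8, 3) ≈ -2.6667)
Mul(A, 18382) = Mul(Rational(-8, 3), 18382) = Rational(-147056, 3)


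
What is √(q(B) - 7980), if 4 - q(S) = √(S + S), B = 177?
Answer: √(-7976 - √354) ≈ 89.414*I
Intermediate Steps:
q(S) = 4 - √2*√S (q(S) = 4 - √(S + S) = 4 - √(2*S) = 4 - √2*√S)
√(q(B) - 7980) = √((4 - √2*√177) - 7980) = √((4 - √354) - 7980) = √(-7976 - √354)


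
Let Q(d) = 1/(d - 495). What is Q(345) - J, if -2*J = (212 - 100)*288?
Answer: 2419199/150 ≈ 16128.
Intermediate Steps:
J = -16128 (J = -(212 - 100)*288/2 = -56*288 = -½*32256 = -16128)
Q(d) = 1/(-495 + d)
Q(345) - J = 1/(-495 + 345) - 1*(-16128) = 1/(-150) + 16128 = -1/150 + 16128 = 2419199/150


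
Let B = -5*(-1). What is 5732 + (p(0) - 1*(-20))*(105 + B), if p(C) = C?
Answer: 7932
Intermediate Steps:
B = 5
5732 + (p(0) - 1*(-20))*(105 + B) = 5732 + (0 - 1*(-20))*(105 + 5) = 5732 + (0 + 20)*110 = 5732 + 20*110 = 5732 + 2200 = 7932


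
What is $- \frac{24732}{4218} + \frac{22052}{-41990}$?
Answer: $- \frac{4962772}{776815} \approx -6.3886$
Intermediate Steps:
$- \frac{24732}{4218} + \frac{22052}{-41990} = \left(-24732\right) \frac{1}{4218} + 22052 \left(- \frac{1}{41990}\right) = - \frac{4122}{703} - \frac{11026}{20995} = - \frac{4962772}{776815}$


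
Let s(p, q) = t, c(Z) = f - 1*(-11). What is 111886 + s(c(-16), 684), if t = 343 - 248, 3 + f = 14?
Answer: 111981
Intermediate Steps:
f = 11 (f = -3 + 14 = 11)
t = 95
c(Z) = 22 (c(Z) = 11 - 1*(-11) = 11 + 11 = 22)
s(p, q) = 95
111886 + s(c(-16), 684) = 111886 + 95 = 111981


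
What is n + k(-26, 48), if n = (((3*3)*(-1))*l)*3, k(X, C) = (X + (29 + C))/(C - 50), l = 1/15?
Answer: -273/10 ≈ -27.300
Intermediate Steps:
l = 1/15 ≈ 0.066667
k(X, C) = (29 + C + X)/(-50 + C)
n = -9/5 (n = (((3*3)*(-1))*(1/15))*3 = ((9*(-1))*(1/15))*3 = -9*1/15*3 = -⅗*3 = -9/5 ≈ -1.8000)
n + k(-26, 48) = -9/5 + (29 + 48 - 26)/(-50 + 48) = -9/5 + 51/(-2) = -9/5 - ½*51 = -9/5 - 51/2 = -273/10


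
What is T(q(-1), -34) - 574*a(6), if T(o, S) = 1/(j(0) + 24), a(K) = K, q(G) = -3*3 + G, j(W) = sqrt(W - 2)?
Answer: (-3444*sqrt(2) + 82655*I)/(sqrt(2) - 24*I) ≈ -3444.0 - 0.0024469*I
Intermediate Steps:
j(W) = sqrt(-2 + W)
q(G) = -9 + G
T(o, S) = 1/(24 + I*sqrt(2)) (T(o, S) = 1/(sqrt(-2 + 0) + 24) = 1/(sqrt(-2) + 24) = 1/(I*sqrt(2) + 24) = 1/(24 + I*sqrt(2)))
T(q(-1), -34) - 574*a(6) = (12/289 - I*sqrt(2)/578) - 574*6 = (12/289 - I*sqrt(2)/578) - 3444 = -995304/289 - I*sqrt(2)/578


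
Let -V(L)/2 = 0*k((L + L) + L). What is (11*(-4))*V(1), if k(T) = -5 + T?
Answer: 0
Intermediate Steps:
V(L) = 0 (V(L) = -0*(-5 + ((L + L) + L)) = -0*(-5 + (2*L + L)) = -0*(-5 + 3*L) = -2*0 = 0)
(11*(-4))*V(1) = (11*(-4))*0 = -44*0 = 0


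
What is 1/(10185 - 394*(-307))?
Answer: 1/131143 ≈ 7.6253e-6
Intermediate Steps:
1/(10185 - 394*(-307)) = 1/(10185 + 120958) = 1/131143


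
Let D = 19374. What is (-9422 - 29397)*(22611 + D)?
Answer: -1629815715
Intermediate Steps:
(-9422 - 29397)*(22611 + D) = (-9422 - 29397)*(22611 + 19374) = -38819*41985 = -1629815715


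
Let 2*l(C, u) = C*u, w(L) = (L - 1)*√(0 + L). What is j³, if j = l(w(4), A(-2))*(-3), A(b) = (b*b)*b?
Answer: 373248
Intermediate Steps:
A(b) = b³ (A(b) = b²*b = b³)
w(L) = √L*(-1 + L) (w(L) = (-1 + L)*√L = √L*(-1 + L))
l(C, u) = C*u/2 (l(C, u) = (C*u)/2 = C*u/2)
j = 72 (j = ((½)*(√4*(-1 + 4))*(-2)³)*(-3) = ((½)*(2*3)*(-8))*(-3) = ((½)*6*(-8))*(-3) = -24*(-3) = 72)
j³ = 72³ = 373248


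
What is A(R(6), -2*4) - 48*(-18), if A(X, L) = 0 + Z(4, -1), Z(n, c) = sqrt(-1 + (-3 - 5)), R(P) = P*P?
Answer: 864 + 3*I ≈ 864.0 + 3.0*I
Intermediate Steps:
R(P) = P**2
Z(n, c) = 3*I (Z(n, c) = sqrt(-1 - 8) = sqrt(-9) = 3*I)
A(X, L) = 3*I (A(X, L) = 0 + 3*I = 3*I)
A(R(6), -2*4) - 48*(-18) = 3*I - 48*(-18) = 3*I + 864 = 864 + 3*I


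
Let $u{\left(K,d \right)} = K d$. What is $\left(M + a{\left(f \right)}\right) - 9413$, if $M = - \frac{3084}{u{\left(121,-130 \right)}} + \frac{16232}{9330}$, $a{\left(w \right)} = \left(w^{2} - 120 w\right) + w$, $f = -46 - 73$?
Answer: $\frac{138769298059}{7338045} \approx 18911.0$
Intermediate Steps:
$f = -119$ ($f = -46 - 73 = -119$)
$a{\left(w \right)} = w^{2} - 119 w$
$M = \frac{14205154}{7338045}$ ($M = - \frac{3084}{121 \left(-130\right)} + \frac{16232}{9330} = - \frac{3084}{-15730} + 16232 \cdot \frac{1}{9330} = \left(-3084\right) \left(- \frac{1}{15730}\right) + \frac{8116}{4665} = \frac{1542}{7865} + \frac{8116}{4665} = \frac{14205154}{7338045} \approx 1.9358$)
$\left(M + a{\left(f \right)}\right) - 9413 = \left(\frac{14205154}{7338045} - 119 \left(-119 - 119\right)\right) - 9413 = \left(\frac{14205154}{7338045} - -28322\right) - 9413 = \left(\frac{14205154}{7338045} + 28322\right) - 9413 = \frac{207842315644}{7338045} - 9413 = \frac{138769298059}{7338045}$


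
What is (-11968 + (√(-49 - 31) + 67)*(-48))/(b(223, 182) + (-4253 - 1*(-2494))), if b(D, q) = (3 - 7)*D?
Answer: 15184/2651 + 192*I*√5/2651 ≈ 5.7277 + 0.16195*I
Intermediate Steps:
b(D, q) = -4*D
(-11968 + (√(-49 - 31) + 67)*(-48))/(b(223, 182) + (-4253 - 1*(-2494))) = (-11968 + (√(-49 - 31) + 67)*(-48))/(-4*223 + (-4253 - 1*(-2494))) = (-11968 + (√(-80) + 67)*(-48))/(-892 + (-4253 + 2494)) = (-11968 + (4*I*√5 + 67)*(-48))/(-892 - 1759) = (-11968 + (67 + 4*I*√5)*(-48))/(-2651) = (-11968 + (-3216 - 192*I*√5))*(-1/2651) = (-15184 - 192*I*√5)*(-1/2651) = 15184/2651 + 192*I*√5/2651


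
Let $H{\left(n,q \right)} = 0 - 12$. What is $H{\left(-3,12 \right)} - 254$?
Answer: $-266$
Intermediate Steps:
$H{\left(n,q \right)} = -12$ ($H{\left(n,q \right)} = 0 - 12 = -12$)
$H{\left(-3,12 \right)} - 254 = -12 - 254 = -266$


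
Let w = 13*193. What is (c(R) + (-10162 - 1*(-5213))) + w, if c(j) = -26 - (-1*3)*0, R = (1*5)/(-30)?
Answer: -2466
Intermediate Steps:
w = 2509
R = -⅙ (R = 5*(-1/30) = -⅙ ≈ -0.16667)
c(j) = -26 (c(j) = -26 - (-3)*0 = -26 - 1*0 = -26 + 0 = -26)
(c(R) + (-10162 - 1*(-5213))) + w = (-26 + (-10162 - 1*(-5213))) + 2509 = (-26 + (-10162 + 5213)) + 2509 = (-26 - 4949) + 2509 = -4975 + 2509 = -2466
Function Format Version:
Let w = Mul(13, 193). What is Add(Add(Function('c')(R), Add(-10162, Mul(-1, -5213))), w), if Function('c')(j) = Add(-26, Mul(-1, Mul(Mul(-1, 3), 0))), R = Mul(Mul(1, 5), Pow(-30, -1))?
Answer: -2466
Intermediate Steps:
w = 2509
R = Rational(-1, 6) (R = Mul(5, Rational(-1, 30)) = Rational(-1, 6) ≈ -0.16667)
Function('c')(j) = -26 (Function('c')(j) = Add(-26, Mul(-1, Mul(-3, 0))) = Add(-26, Mul(-1, 0)) = Add(-26, 0) = -26)
Add(Add(Function('c')(R), Add(-10162, Mul(-1, -5213))), w) = Add(Add(-26, Add(-10162, Mul(-1, -5213))), 2509) = Add(Add(-26, Add(-10162, 5213)), 2509) = Add(Add(-26, -4949), 2509) = Add(-4975, 2509) = -2466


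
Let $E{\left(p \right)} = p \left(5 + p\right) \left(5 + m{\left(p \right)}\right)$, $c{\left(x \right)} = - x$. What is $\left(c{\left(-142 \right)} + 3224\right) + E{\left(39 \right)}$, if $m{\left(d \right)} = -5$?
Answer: $3366$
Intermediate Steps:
$E{\left(p \right)} = 0$ ($E{\left(p \right)} = p \left(5 + p\right) \left(5 - 5\right) = p \left(5 + p\right) 0 = p 0 = 0$)
$\left(c{\left(-142 \right)} + 3224\right) + E{\left(39 \right)} = \left(\left(-1\right) \left(-142\right) + 3224\right) + 0 = \left(142 + 3224\right) + 0 = 3366 + 0 = 3366$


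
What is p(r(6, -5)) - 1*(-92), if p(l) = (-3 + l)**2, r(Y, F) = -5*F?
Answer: 576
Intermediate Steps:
p(r(6, -5)) - 1*(-92) = (-3 - 5*(-5))**2 - 1*(-92) = (-3 + 25)**2 + 92 = 22**2 + 92 = 484 + 92 = 576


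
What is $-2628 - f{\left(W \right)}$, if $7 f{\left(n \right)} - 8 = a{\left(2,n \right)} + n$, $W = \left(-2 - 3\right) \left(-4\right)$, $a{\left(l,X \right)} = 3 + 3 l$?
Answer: $- \frac{18433}{7} \approx -2633.3$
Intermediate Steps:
$W = 20$ ($W = \left(-5\right) \left(-4\right) = 20$)
$f{\left(n \right)} = \frac{17}{7} + \frac{n}{7}$ ($f{\left(n \right)} = \frac{8}{7} + \frac{\left(3 + 3 \cdot 2\right) + n}{7} = \frac{8}{7} + \frac{\left(3 + 6\right) + n}{7} = \frac{8}{7} + \frac{9 + n}{7} = \frac{8}{7} + \left(\frac{9}{7} + \frac{n}{7}\right) = \frac{17}{7} + \frac{n}{7}$)
$-2628 - f{\left(W \right)} = -2628 - \left(\frac{17}{7} + \frac{1}{7} \cdot 20\right) = -2628 - \left(\frac{17}{7} + \frac{20}{7}\right) = -2628 - \frac{37}{7} = - \frac{18433}{7}$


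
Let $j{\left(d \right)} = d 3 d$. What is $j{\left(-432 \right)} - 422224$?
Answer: $137648$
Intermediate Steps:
$j{\left(d \right)} = 3 d^{2}$ ($j{\left(d \right)} = 3 d d = 3 d^{2}$)
$j{\left(-432 \right)} - 422224 = 3 \left(-432\right)^{2} - 422224 = 3 \cdot 186624 - 422224 = 559872 - 422224 = 137648$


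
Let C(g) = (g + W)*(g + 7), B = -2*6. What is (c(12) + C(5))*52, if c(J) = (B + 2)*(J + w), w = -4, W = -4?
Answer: -3536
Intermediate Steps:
B = -12
c(J) = 40 - 10*J (c(J) = (-12 + 2)*(J - 4) = -10*(-4 + J) = 40 - 10*J)
C(g) = (-4 + g)*(7 + g) (C(g) = (g - 4)*(g + 7) = (-4 + g)*(7 + g))
(c(12) + C(5))*52 = ((40 - 10*12) + (-28 + 5**2 + 3*5))*52 = ((40 - 120) + (-28 + 25 + 15))*52 = (-80 + 12)*52 = -68*52 = -3536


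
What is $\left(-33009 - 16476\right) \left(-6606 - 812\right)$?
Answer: $367079730$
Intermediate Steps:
$\left(-33009 - 16476\right) \left(-6606 - 812\right) = \left(-49485\right) \left(-7418\right) = 367079730$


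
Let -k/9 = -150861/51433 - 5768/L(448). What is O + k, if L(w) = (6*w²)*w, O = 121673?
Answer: 20100474010632509/165164941312 ≈ 1.2170e+5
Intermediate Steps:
L(w) = 6*w³
k = 4360106377533/165164941312 (k = -9*(-150861/51433 - 5768/(6*448³)) = -9*(-150861*1/51433 - 5768/(6*89915392)) = -9*(-150861/51433 - 5768/539492352) = -9*(-150861/51433 - 5768*1/539492352) = -9*(-150861/51433 - 103/9633792) = -9*(-1453368792511/495494823936) = 4360106377533/165164941312 ≈ 26.398)
O + k = 121673 + 4360106377533/165164941312 = 20100474010632509/165164941312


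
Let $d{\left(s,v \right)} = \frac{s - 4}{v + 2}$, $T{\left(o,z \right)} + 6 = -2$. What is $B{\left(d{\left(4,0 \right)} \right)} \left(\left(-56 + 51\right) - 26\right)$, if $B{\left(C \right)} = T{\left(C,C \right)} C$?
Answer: $0$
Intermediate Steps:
$T{\left(o,z \right)} = -8$ ($T{\left(o,z \right)} = -6 - 2 = -8$)
$d{\left(s,v \right)} = \frac{-4 + s}{2 + v}$
$B{\left(C \right)} = - 8 C$
$B{\left(d{\left(4,0 \right)} \right)} \left(\left(-56 + 51\right) - 26\right) = - 8 \frac{-4 + 4}{2 + 0} \left(\left(-56 + 51\right) - 26\right) = - 8 \cdot \frac{1}{2} \cdot 0 \left(-5 - 26\right) = - 8 \cdot \frac{1}{2} \cdot 0 \left(-31\right) = \left(-8\right) 0 \left(-31\right) = 0 \left(-31\right) = 0$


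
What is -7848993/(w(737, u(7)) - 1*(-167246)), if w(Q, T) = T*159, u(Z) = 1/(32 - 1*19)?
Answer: -102036909/2174357 ≈ -46.927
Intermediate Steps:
u(Z) = 1/13 (u(Z) = 1/(32 - 19) = 1/13)
w(Q, T) = 159*T
-7848993/(w(737, u(7)) - 1*(-167246)) = -7848993/(159*(1/13) - 1*(-167246)) = -7848993/(159/13 + 167246) = -7848993/2174357/13 = -7848993*13/2174357 = -102036909/2174357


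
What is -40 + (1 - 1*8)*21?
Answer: -187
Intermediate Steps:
-40 + (1 - 1*8)*21 = -40 + (1 - 8)*21 = -40 - 7*21 = -40 - 147 = -187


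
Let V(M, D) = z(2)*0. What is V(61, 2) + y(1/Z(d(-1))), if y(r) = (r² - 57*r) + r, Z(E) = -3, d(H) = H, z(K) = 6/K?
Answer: 169/9 ≈ 18.778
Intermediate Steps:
V(M, D) = 0 (V(M, D) = (6/2)*0 = (6*(½))*0 = 3*0 = 0)
y(r) = r² - 56*r
V(61, 2) + y(1/Z(d(-1))) = 0 + (-56 + 1/(-3))/(-3) = 0 - (-56 - ⅓)/3 = 0 - ⅓*(-169/3) = 0 + 169/9 = 169/9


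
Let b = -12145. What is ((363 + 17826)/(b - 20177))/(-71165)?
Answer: 141/17830970 ≈ 7.9076e-6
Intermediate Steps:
((363 + 17826)/(b - 20177))/(-71165) = ((363 + 17826)/(-12145 - 20177))/(-71165) = (18189/(-32322))*(-1/71165) = (18189*(-1/32322))*(-1/71165) = -6063/10774*(-1/71165) = 141/17830970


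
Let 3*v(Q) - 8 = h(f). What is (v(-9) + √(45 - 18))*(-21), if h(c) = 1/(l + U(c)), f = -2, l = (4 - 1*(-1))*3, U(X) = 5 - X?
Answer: -1239/22 - 63*√3 ≈ -165.44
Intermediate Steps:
l = 15 (l = (4 + 1)*3 = 5*3 = 15)
h(c) = 1/(20 - c) (h(c) = 1/(15 + (5 - c)) = 1/(20 - c))
v(Q) = 59/22 (v(Q) = 8/3 + (-1/(-20 - 2))/3 = 8/3 + (-1/(-22))/3 = 8/3 + (-1*(-1/22))/3 = 8/3 + (⅓)*(1/22) = 8/3 + 1/66 = 59/22)
(v(-9) + √(45 - 18))*(-21) = (59/22 + √(45 - 18))*(-21) = (59/22 + √27)*(-21) = (59/22 + 3*√3)*(-21) = -1239/22 - 63*√3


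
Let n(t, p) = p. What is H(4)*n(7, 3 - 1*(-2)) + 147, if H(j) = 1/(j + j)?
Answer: 1181/8 ≈ 147.63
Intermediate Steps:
H(j) = 1/(2*j)
H(4)*n(7, 3 - 1*(-2)) + 147 = ((1/2)/4)*(3 - 1*(-2)) + 147 = ((1/2)*(1/4))*(3 + 2) + 147 = (1/8)*5 + 147 = 5/8 + 147 = 1181/8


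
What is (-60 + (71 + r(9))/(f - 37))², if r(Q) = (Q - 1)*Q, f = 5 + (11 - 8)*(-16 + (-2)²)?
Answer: 17833729/4624 ≈ 3856.8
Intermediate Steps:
f = -31 (f = 5 + 3*(-16 + 4) = 5 + 3*(-12) = 5 - 36 = -31)
r(Q) = Q*(-1 + Q) (r(Q) = (-1 + Q)*Q = Q*(-1 + Q))
(-60 + (71 + r(9))/(f - 37))² = (-60 + (71 + 9*(-1 + 9))/(-31 - 37))² = (-60 + (71 + 9*8)/(-68))² = (-60 + (71 + 72)*(-1/68))² = (-60 + 143*(-1/68))² = (-60 - 143/68)² = (-4223/68)² = 17833729/4624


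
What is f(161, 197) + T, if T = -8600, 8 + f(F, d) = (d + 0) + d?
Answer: -8214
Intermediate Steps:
f(F, d) = -8 + 2*d (f(F, d) = -8 + ((d + 0) + d) = -8 + (d + d) = -8 + 2*d)
f(161, 197) + T = (-8 + 2*197) - 8600 = (-8 + 394) - 8600 = 386 - 8600 = -8214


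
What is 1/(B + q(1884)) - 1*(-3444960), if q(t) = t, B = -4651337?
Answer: 16017179606879/4649453 ≈ 3.4450e+6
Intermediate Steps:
1/(B + q(1884)) - 1*(-3444960) = 1/(-4651337 + 1884) - 1*(-3444960) = 1/(-4649453) + 3444960 = -1/4649453 + 3444960 = 16017179606879/4649453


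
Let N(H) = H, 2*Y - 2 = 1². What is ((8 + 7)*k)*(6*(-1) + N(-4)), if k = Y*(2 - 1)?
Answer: -225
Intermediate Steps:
Y = 3/2 (Y = 1 + (½)*1² = 1 + (½)*1 = 1 + ½ = 3/2 ≈ 1.5000)
k = 3/2 (k = 3*(2 - 1)/2 = (3/2)*1 = 3/2 ≈ 1.5000)
((8 + 7)*k)*(6*(-1) + N(-4)) = ((8 + 7)*(3/2))*(6*(-1) - 4) = (15*(3/2))*(-6 - 4) = (45/2)*(-10) = -225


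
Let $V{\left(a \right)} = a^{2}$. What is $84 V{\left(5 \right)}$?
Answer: $2100$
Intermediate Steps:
$84 V{\left(5 \right)} = 84 \cdot 5^{2} = 84 \cdot 25 = 2100$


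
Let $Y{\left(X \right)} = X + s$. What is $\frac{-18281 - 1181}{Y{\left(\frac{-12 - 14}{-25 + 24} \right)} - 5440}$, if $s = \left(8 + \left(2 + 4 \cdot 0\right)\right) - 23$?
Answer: $\frac{19462}{5427} \approx 3.5861$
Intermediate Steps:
$s = -13$ ($s = \left(8 + \left(2 + 0\right)\right) - 23 = \left(8 + 2\right) - 23 = 10 - 23 = -13$)
$Y{\left(X \right)} = -13 + X$ ($Y{\left(X \right)} = X - 13 = -13 + X$)
$\frac{-18281 - 1181}{Y{\left(\frac{-12 - 14}{-25 + 24} \right)} - 5440} = \frac{-18281 - 1181}{\left(-13 + \frac{-12 - 14}{-25 + 24}\right) - 5440} = - \frac{19462}{\left(-13 - \frac{26}{-1}\right) - 5440} = - \frac{19462}{\left(-13 - -26\right) - 5440} = - \frac{19462}{\left(-13 + 26\right) - 5440} = - \frac{19462}{13 - 5440} = - \frac{19462}{-5427} = \left(-19462\right) \left(- \frac{1}{5427}\right) = \frac{19462}{5427}$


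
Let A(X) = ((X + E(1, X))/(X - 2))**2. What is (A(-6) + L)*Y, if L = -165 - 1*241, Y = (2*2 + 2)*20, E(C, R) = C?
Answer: -389385/8 ≈ -48673.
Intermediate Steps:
Y = 120 (Y = (4 + 2)*20 = 6*20 = 120)
A(X) = (1 + X)**2/(-2 + X)**2 (A(X) = ((X + 1)/(X - 2))**2 = ((1 + X)/(-2 + X))**2 = (1 + X)**2/(-2 + X)**2)
L = -406 (L = -165 - 241 = -406)
(A(-6) + L)*Y = ((1 - 6)**2/(-2 - 6)**2 - 406)*120 = ((-5)**2/(-8)**2 - 406)*120 = (25*(1/64) - 406)*120 = (25/64 - 406)*120 = -25959/64*120 = -389385/8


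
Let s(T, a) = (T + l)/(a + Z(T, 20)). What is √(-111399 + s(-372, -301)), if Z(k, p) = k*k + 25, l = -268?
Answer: I*√132800282821191/34527 ≈ 333.76*I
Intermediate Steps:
Z(k, p) = 25 + k² (Z(k, p) = k² + 25 = 25 + k²)
s(T, a) = (-268 + T)/(25 + a + T²) (s(T, a) = (T - 268)/(a + (25 + T²)) = (-268 + T)/(25 + a + T²))
√(-111399 + s(-372, -301)) = √(-111399 + (-268 - 372)/(25 - 301 + (-372)²)) = √(-111399 - 640/(25 - 301 + 138384)) = √(-111399 - 640/138108) = √(-111399 + (1/138108)*(-640)) = √(-111399 - 160/34527) = √(-3846273433/34527) = I*√132800282821191/34527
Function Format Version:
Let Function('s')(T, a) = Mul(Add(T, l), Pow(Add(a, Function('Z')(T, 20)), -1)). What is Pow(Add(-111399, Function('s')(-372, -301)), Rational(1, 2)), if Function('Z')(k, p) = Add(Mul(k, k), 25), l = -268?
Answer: Mul(Rational(1, 34527), I, Pow(132800282821191, Rational(1, 2))) ≈ Mul(333.76, I)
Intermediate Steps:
Function('Z')(k, p) = Add(25, Pow(k, 2)) (Function('Z')(k, p) = Add(Pow(k, 2), 25) = Add(25, Pow(k, 2)))
Function('s')(T, a) = Mul(Pow(Add(25, a, Pow(T, 2)), -1), Add(-268, T)) (Function('s')(T, a) = Mul(Add(T, -268), Pow(Add(a, Add(25, Pow(T, 2))), -1)) = Mul(Add(-268, T), Pow(Add(25, a, Pow(T, 2)), -1)) = Mul(Pow(Add(25, a, Pow(T, 2)), -1), Add(-268, T)))
Pow(Add(-111399, Function('s')(-372, -301)), Rational(1, 2)) = Pow(Add(-111399, Mul(Pow(Add(25, -301, Pow(-372, 2)), -1), Add(-268, -372))), Rational(1, 2)) = Pow(Add(-111399, Mul(Pow(Add(25, -301, 138384), -1), -640)), Rational(1, 2)) = Pow(Add(-111399, Mul(Pow(138108, -1), -640)), Rational(1, 2)) = Pow(Add(-111399, Mul(Rational(1, 138108), -640)), Rational(1, 2)) = Pow(Add(-111399, Rational(-160, 34527)), Rational(1, 2)) = Pow(Rational(-3846273433, 34527), Rational(1, 2)) = Mul(Rational(1, 34527), I, Pow(132800282821191, Rational(1, 2)))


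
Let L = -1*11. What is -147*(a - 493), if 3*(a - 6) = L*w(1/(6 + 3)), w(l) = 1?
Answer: 72128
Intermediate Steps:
L = -11
a = 7/3 (a = 6 + (-11*1)/3 = 6 + (⅓)*(-11) = 6 - 11/3 = 7/3 ≈ 2.3333)
-147*(a - 493) = -147*(7/3 - 493) = -147*(-1472/3) = 72128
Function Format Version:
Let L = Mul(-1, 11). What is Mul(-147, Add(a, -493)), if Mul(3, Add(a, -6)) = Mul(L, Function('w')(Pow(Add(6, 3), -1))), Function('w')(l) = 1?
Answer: 72128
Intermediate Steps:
L = -11
a = Rational(7, 3) (a = Add(6, Mul(Rational(1, 3), Mul(-11, 1))) = Add(6, Mul(Rational(1, 3), -11)) = Add(6, Rational(-11, 3)) = Rational(7, 3) ≈ 2.3333)
Mul(-147, Add(a, -493)) = Mul(-147, Add(Rational(7, 3), -493)) = Mul(-147, Rational(-1472, 3)) = 72128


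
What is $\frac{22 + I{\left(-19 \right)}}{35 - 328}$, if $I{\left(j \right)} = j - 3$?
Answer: $0$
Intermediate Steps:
$I{\left(j \right)} = -3 + j$
$\frac{22 + I{\left(-19 \right)}}{35 - 328} = \frac{22 - 22}{35 - 328} = \frac{22 - 22}{-293} = 0 \left(- \frac{1}{293}\right) = 0$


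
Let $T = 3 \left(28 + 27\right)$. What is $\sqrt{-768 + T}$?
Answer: $3 i \sqrt{67} \approx 24.556 i$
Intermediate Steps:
$T = 165$ ($T = 3 \cdot 55 = 165$)
$\sqrt{-768 + T} = \sqrt{-768 + 165} = \sqrt{-603} = 3 i \sqrt{67}$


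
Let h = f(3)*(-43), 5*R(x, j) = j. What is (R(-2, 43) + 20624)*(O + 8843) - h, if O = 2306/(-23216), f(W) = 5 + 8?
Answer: 10589548405093/58040 ≈ 1.8245e+8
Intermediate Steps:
R(x, j) = j/5
f(W) = 13
O = -1153/11608 (O = 2306*(-1/23216) = -1153/11608 ≈ -0.099328)
h = -559 (h = 13*(-43) = -559)
(R(-2, 43) + 20624)*(O + 8843) - h = ((⅕)*43 + 20624)*(-1153/11608 + 8843) - 1*(-559) = (43/5 + 20624)*(102648391/11608) + 559 = (103163/5)*(102648391/11608) + 559 = 10589515960733/58040 + 559 = 10589548405093/58040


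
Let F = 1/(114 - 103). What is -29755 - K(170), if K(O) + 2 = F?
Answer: -327284/11 ≈ -29753.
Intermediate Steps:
F = 1/11 ≈ 0.090909
K(O) = -21/11 (K(O) = -2 + 1/11 = -21/11)
-29755 - K(170) = -29755 - 1*(-21/11) = -29755 + 21/11 = -327284/11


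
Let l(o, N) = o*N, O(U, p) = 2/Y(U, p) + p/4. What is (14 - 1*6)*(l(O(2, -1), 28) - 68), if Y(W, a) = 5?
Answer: -2552/5 ≈ -510.40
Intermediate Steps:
O(U, p) = ⅖ + p/4 (O(U, p) = 2/5 + p/4 = 2*(⅕) + p*(¼) = ⅖ + p/4)
l(o, N) = N*o
(14 - 1*6)*(l(O(2, -1), 28) - 68) = (14 - 1*6)*(28*(⅖ + (¼)*(-1)) - 68) = (14 - 6)*(28*(⅖ - ¼) - 68) = 8*(28*(3/20) - 68) = 8*(21/5 - 68) = 8*(-319/5) = -2552/5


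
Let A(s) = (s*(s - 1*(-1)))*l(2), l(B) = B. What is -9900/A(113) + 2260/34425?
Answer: -4709681/14782095 ≈ -0.31861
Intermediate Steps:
A(s) = 2*s*(1 + s) (A(s) = (s*(s - 1*(-1)))*2 = (s*(s + 1))*2 = (s*(1 + s))*2 = 2*s*(1 + s))
-9900/A(113) + 2260/34425 = -9900*1/(226*(1 + 113)) + 2260/34425 = -9900/(2*113*114) + 2260*(1/34425) = -9900/25764 + 452/6885 = -9900*1/25764 + 452/6885 = -825/2147 + 452/6885 = -4709681/14782095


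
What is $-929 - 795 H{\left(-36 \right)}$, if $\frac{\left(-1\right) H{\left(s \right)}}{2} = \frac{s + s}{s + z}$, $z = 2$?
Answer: $\frac{41447}{17} \approx 2438.1$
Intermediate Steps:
$H{\left(s \right)} = - \frac{4 s}{2 + s}$ ($H{\left(s \right)} = - 2 \frac{s + s}{s + 2} = - 2 \frac{2 s}{2 + s} = - \frac{4 s}{2 + s}$)
$-929 - 795 H{\left(-36 \right)} = -929 - 795 \left(\left(-4\right) \left(-36\right) \frac{1}{2 - 36}\right) = -929 - 795 \left(\left(-4\right) \left(-36\right) \frac{1}{-34}\right) = -929 - 795 \left(\left(-4\right) \left(-36\right) \left(- \frac{1}{34}\right)\right) = -929 - - \frac{57240}{17} = -929 + \frac{57240}{17} = \frac{41447}{17}$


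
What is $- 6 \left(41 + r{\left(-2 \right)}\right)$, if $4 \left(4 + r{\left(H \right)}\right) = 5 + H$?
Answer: $- \frac{453}{2} \approx -226.5$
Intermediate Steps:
$r{\left(H \right)} = - \frac{11}{4} + \frac{H}{4}$ ($r{\left(H \right)} = -4 + \frac{5 + H}{4} = -4 + \left(\frac{5}{4} + \frac{H}{4}\right) = - \frac{11}{4} + \frac{H}{4}$)
$- 6 \left(41 + r{\left(-2 \right)}\right) = - 6 \left(41 + \left(- \frac{11}{4} + \frac{1}{4} \left(-2\right)\right)\right) = - 6 \left(41 - \frac{13}{4}\right) = \left(-6\right) \frac{151}{4} = - \frac{453}{2}$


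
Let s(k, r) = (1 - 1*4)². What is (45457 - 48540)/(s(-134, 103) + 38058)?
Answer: -3083/38067 ≈ -0.080989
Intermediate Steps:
s(k, r) = 9 (s(k, r) = (1 - 4)² = (-3)² = 9)
(45457 - 48540)/(s(-134, 103) + 38058) = (45457 - 48540)/(9 + 38058) = -3083/38067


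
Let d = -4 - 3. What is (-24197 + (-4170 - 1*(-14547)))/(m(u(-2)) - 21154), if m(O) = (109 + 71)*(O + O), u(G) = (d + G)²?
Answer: -6910/4003 ≈ -1.7262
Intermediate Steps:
d = -7
u(G) = (-7 + G)²
m(O) = 360*O (m(O) = 180*(2*O) = 360*O)
(-24197 + (-4170 - 1*(-14547)))/(m(u(-2)) - 21154) = (-24197 + (-4170 - 1*(-14547)))/(360*(-7 - 2)² - 21154) = (-24197 + (-4170 + 14547))/(360*(-9)² - 21154) = (-24197 + 10377)/(360*81 - 21154) = -13820/(29160 - 21154) = -13820/8006 = -13820*1/8006 = -6910/4003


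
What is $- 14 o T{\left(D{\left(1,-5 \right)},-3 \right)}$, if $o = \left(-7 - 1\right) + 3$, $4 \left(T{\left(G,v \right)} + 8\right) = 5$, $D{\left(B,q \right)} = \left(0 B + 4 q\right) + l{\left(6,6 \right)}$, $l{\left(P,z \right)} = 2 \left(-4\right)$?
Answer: $- \frac{945}{2} \approx -472.5$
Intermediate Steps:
$l{\left(P,z \right)} = -8$
$D{\left(B,q \right)} = -8 + 4 q$ ($D{\left(B,q \right)} = \left(0 B + 4 q\right) - 8 = \left(0 + 4 q\right) - 8 = 4 q - 8 = -8 + 4 q$)
$T{\left(G,v \right)} = - \frac{27}{4}$ ($T{\left(G,v \right)} = -8 + \frac{1}{4} \cdot 5 = -8 + \frac{5}{4} = - \frac{27}{4}$)
$o = -5$ ($o = -8 + 3 = -5$)
$- 14 o T{\left(D{\left(1,-5 \right)},-3 \right)} = \left(-14\right) \left(-5\right) \left(- \frac{27}{4}\right) = 70 \left(- \frac{27}{4}\right) = - \frac{945}{2}$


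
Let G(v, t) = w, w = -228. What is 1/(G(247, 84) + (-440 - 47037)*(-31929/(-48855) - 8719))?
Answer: 16285/6740698706764 ≈ 2.4159e-9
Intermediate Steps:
G(v, t) = -228
1/(G(247, 84) + (-440 - 47037)*(-31929/(-48855) - 8719)) = 1/(-228 + (-440 - 47037)*(-31929/(-48855) - 8719)) = 1/(-228 - 47477*(-31929*(-1/48855) - 8719)) = 1/(-228 - 47477*(10643/16285 - 8719)) = 1/(-228 - 47477*(-141978272/16285)) = 1/(-228 + 6740702419744/16285) = 1/(6740698706764/16285) = 16285/6740698706764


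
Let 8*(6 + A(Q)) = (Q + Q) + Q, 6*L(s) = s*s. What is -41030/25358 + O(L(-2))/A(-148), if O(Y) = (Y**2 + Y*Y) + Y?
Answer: -23065117/14035653 ≈ -1.6433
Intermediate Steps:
L(s) = s**2/6 (L(s) = (s*s)/6 = s**2/6)
O(Y) = Y + 2*Y**2 (O(Y) = (Y**2 + Y**2) + Y = 2*Y**2 + Y = Y + 2*Y**2)
A(Q) = -6 + 3*Q/8 (A(Q) = -6 + ((Q + Q) + Q)/8 = -6 + (2*Q + Q)/8 = -6 + (3*Q)/8 = -6 + 3*Q/8)
-41030/25358 + O(L(-2))/A(-148) = -41030/25358 + (((1/6)*(-2)**2)*(1 + 2*((1/6)*(-2)**2)))/(-6 + (3/8)*(-148)) = -41030*1/25358 + (((1/6)*4)*(1 + 2*((1/6)*4)))/(-6 - 111/2) = -20515/12679 + (2*(1 + 2*(2/3))/3)/(-123/2) = -20515/12679 + (2*(1 + 4/3)/3)*(-2/123) = -20515/12679 + ((2/3)*(7/3))*(-2/123) = -20515/12679 + (14/9)*(-2/123) = -20515/12679 - 28/1107 = -23065117/14035653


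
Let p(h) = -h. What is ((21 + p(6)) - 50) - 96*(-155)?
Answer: 14845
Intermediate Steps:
((21 + p(6)) - 50) - 96*(-155) = ((21 - 1*6) - 50) - 96*(-155) = ((21 - 6) - 50) + 14880 = (15 - 50) + 14880 = -35 + 14880 = 14845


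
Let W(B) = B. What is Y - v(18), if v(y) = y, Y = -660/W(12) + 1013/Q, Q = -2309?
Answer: -169570/2309 ≈ -73.439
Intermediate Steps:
Y = -128008/2309 (Y = -660/12 + 1013/(-2309) = -660*1/12 + 1013*(-1/2309) = -55 - 1013/2309 = -128008/2309 ≈ -55.439)
Y - v(18) = -128008/2309 - 1*18 = -128008/2309 - 18 = -169570/2309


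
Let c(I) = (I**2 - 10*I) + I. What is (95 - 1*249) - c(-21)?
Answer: -784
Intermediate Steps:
c(I) = I**2 - 9*I
(95 - 1*249) - c(-21) = (95 - 1*249) - (-21)*(-9 - 21) = (95 - 249) - (-21)*(-30) = -154 - 1*630 = -154 - 630 = -784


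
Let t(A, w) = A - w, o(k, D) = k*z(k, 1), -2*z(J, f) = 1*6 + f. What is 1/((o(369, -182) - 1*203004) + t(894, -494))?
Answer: -2/405815 ≈ -4.9284e-6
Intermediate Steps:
z(J, f) = -3 - f/2 (z(J, f) = -(1*6 + f)/2 = -(6 + f)/2 = -3 - f/2)
o(k, D) = -7*k/2 (o(k, D) = k*(-3 - ½*1) = k*(-3 - ½) = k*(-7/2) = -7*k/2)
1/((o(369, -182) - 1*203004) + t(894, -494)) = 1/((-7/2*369 - 1*203004) + (894 - 1*(-494))) = 1/((-2583/2 - 203004) + (894 + 494)) = 1/(-408591/2 + 1388) = 1/(-405815/2) = -2/405815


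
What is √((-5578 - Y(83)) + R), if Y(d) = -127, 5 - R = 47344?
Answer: I*√52790 ≈ 229.76*I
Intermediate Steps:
R = -47339 (R = 5 - 1*47344 = 5 - 47344 = -47339)
√((-5578 - Y(83)) + R) = √((-5578 - 1*(-127)) - 47339) = √((-5578 + 127) - 47339) = √(-5451 - 47339) = √(-52790) = I*√52790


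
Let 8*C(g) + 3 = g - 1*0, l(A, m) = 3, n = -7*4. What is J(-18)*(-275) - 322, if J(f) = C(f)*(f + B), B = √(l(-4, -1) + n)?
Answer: -53263/4 + 28875*I/8 ≈ -13316.0 + 3609.4*I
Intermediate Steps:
n = -28
C(g) = -3/8 + g/8 (C(g) = -3/8 + (g - 1*0)/8 = -3/8 + (g + 0)/8 = -3/8 + g/8)
B = 5*I (B = √(3 - 28) = √(-25) = 5*I ≈ 5.0*I)
J(f) = (-3/8 + f/8)*(f + 5*I)
J(-18)*(-275) - 322 = ((-3 - 18)*(-18 + 5*I)/8)*(-275) - 322 = ((⅛)*(-21)*(-18 + 5*I))*(-275) - 322 = (189/4 - 105*I/8)*(-275) - 322 = (-51975/4 + 28875*I/8) - 322 = -53263/4 + 28875*I/8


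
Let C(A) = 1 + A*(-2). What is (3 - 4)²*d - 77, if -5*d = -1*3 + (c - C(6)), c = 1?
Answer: -394/5 ≈ -78.800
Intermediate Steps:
C(A) = 1 - 2*A
d = -9/5 (d = -(-1*3 + (1 - (1 - 2*6)))/5 = -(-3 + (1 - (1 - 12)))/5 = -(-3 + (1 - 1*(-11)))/5 = -(-3 + (1 + 11))/5 = -(-3 + 12)/5 = -⅕*9 = -9/5 ≈ -1.8000)
(3 - 4)²*d - 77 = (3 - 4)²*(-9/5) - 77 = (-1)²*(-9/5) - 77 = 1*(-9/5) - 77 = -9/5 - 77 = -394/5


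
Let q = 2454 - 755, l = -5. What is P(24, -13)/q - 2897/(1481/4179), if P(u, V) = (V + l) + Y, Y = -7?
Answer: -20569087562/2516219 ≈ -8174.6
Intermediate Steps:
P(u, V) = -12 + V (P(u, V) = (V - 5) - 7 = (-5 + V) - 7 = -12 + V)
q = 1699
P(24, -13)/q - 2897/(1481/4179) = (-12 - 13)/1699 - 2897/(1481/4179) = -25*1/1699 - 2897/(1481*(1/4179)) = -25/1699 - 2897/1481/4179 = -25/1699 - 2897*4179/1481 = -25/1699 - 12106563/1481 = -20569087562/2516219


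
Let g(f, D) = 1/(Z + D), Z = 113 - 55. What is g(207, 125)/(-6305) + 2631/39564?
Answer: 337294189/5072170740 ≈ 0.066499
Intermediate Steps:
Z = 58
g(f, D) = 1/(58 + D)
g(207, 125)/(-6305) + 2631/39564 = 1/((58 + 125)*(-6305)) + 2631/39564 = -1/6305/183 + 2631*(1/39564) = (1/183)*(-1/6305) + 877/13188 = -1/1153815 + 877/13188 = 337294189/5072170740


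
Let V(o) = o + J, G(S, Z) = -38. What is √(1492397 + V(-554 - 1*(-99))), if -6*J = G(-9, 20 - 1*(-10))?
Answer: √13427535/3 ≈ 1221.5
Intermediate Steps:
J = 19/3 (J = -⅙*(-38) = 19/3 ≈ 6.3333)
V(o) = 19/3 + o (V(o) = o + 19/3 = 19/3 + o)
√(1492397 + V(-554 - 1*(-99))) = √(1492397 + (19/3 + (-554 - 1*(-99)))) = √(1492397 + (19/3 + (-554 + 99))) = √(1492397 + (19/3 - 455)) = √(1492397 - 1346/3) = √(4475845/3) = √13427535/3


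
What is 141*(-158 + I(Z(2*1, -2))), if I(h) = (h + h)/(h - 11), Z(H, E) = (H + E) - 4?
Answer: -111014/5 ≈ -22203.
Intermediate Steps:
Z(H, E) = -4 + E + H (Z(H, E) = (E + H) - 4 = -4 + E + H)
I(h) = 2*h/(-11 + h) (I(h) = (2*h)/(-11 + h) = 2*h/(-11 + h))
141*(-158 + I(Z(2*1, -2))) = 141*(-158 + 2*(-4 - 2 + 2*1)/(-11 + (-4 - 2 + 2*1))) = 141*(-158 + 2*(-4 - 2 + 2)/(-11 + (-4 - 2 + 2))) = 141*(-158 + 2*(-4)/(-11 - 4)) = 141*(-158 + 2*(-4)/(-15)) = 141*(-158 + 2*(-4)*(-1/15)) = 141*(-158 + 8/15) = 141*(-2362/15) = -111014/5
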